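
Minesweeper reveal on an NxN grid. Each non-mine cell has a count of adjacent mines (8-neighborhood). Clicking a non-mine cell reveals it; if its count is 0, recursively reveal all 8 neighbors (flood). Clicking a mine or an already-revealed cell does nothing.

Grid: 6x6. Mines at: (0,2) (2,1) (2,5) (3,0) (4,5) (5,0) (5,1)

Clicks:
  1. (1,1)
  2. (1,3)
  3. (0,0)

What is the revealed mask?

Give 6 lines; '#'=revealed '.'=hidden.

Answer: ##....
##.#..
......
......
......
......

Derivation:
Click 1 (1,1) count=2: revealed 1 new [(1,1)] -> total=1
Click 2 (1,3) count=1: revealed 1 new [(1,3)] -> total=2
Click 3 (0,0) count=0: revealed 3 new [(0,0) (0,1) (1,0)] -> total=5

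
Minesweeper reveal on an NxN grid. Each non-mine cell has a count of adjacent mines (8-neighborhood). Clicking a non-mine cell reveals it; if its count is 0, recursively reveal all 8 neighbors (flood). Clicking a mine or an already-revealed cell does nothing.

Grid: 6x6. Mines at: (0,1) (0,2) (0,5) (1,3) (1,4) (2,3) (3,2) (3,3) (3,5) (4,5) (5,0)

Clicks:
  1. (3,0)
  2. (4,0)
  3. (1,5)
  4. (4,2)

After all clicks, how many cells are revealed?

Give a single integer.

Answer: 10

Derivation:
Click 1 (3,0) count=0: revealed 8 new [(1,0) (1,1) (2,0) (2,1) (3,0) (3,1) (4,0) (4,1)] -> total=8
Click 2 (4,0) count=1: revealed 0 new [(none)] -> total=8
Click 3 (1,5) count=2: revealed 1 new [(1,5)] -> total=9
Click 4 (4,2) count=2: revealed 1 new [(4,2)] -> total=10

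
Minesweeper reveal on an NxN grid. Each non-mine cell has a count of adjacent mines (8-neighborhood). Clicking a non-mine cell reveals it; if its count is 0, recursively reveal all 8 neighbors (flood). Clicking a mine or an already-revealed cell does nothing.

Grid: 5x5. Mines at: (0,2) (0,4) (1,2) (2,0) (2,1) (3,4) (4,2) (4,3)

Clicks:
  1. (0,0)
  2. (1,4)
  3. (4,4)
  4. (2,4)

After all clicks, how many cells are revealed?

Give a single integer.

Answer: 7

Derivation:
Click 1 (0,0) count=0: revealed 4 new [(0,0) (0,1) (1,0) (1,1)] -> total=4
Click 2 (1,4) count=1: revealed 1 new [(1,4)] -> total=5
Click 3 (4,4) count=2: revealed 1 new [(4,4)] -> total=6
Click 4 (2,4) count=1: revealed 1 new [(2,4)] -> total=7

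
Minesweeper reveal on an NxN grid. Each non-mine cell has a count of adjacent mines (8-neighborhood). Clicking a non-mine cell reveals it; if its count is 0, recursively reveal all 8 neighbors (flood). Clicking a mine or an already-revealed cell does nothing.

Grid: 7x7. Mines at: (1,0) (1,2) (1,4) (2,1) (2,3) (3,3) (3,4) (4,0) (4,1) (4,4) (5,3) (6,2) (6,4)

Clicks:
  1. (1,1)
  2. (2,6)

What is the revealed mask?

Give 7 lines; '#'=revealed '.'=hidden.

Answer: .....##
.#...##
.....##
.....##
.....##
.....##
.....##

Derivation:
Click 1 (1,1) count=3: revealed 1 new [(1,1)] -> total=1
Click 2 (2,6) count=0: revealed 14 new [(0,5) (0,6) (1,5) (1,6) (2,5) (2,6) (3,5) (3,6) (4,5) (4,6) (5,5) (5,6) (6,5) (6,6)] -> total=15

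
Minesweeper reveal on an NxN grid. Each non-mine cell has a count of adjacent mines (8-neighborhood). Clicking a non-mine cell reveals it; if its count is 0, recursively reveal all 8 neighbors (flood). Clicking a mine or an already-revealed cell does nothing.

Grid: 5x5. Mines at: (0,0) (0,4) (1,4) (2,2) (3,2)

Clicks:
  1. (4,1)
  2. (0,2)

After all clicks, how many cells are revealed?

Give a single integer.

Click 1 (4,1) count=1: revealed 1 new [(4,1)] -> total=1
Click 2 (0,2) count=0: revealed 6 new [(0,1) (0,2) (0,3) (1,1) (1,2) (1,3)] -> total=7

Answer: 7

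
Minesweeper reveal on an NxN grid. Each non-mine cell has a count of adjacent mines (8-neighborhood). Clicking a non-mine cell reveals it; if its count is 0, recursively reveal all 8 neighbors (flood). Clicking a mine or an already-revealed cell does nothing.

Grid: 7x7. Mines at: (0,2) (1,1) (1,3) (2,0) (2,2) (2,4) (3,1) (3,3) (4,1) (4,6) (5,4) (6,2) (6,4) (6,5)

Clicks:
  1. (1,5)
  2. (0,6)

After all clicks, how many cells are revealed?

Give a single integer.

Click 1 (1,5) count=1: revealed 1 new [(1,5)] -> total=1
Click 2 (0,6) count=0: revealed 9 new [(0,4) (0,5) (0,6) (1,4) (1,6) (2,5) (2,6) (3,5) (3,6)] -> total=10

Answer: 10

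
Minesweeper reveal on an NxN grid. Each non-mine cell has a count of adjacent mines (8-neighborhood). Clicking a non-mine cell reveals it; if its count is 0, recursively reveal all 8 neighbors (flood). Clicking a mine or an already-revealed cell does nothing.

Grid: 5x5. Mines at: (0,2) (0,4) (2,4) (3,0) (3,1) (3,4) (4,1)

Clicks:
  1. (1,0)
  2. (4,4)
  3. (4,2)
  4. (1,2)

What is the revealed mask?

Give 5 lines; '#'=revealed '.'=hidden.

Click 1 (1,0) count=0: revealed 6 new [(0,0) (0,1) (1,0) (1,1) (2,0) (2,1)] -> total=6
Click 2 (4,4) count=1: revealed 1 new [(4,4)] -> total=7
Click 3 (4,2) count=2: revealed 1 new [(4,2)] -> total=8
Click 4 (1,2) count=1: revealed 1 new [(1,2)] -> total=9

Answer: ##...
###..
##...
.....
..#.#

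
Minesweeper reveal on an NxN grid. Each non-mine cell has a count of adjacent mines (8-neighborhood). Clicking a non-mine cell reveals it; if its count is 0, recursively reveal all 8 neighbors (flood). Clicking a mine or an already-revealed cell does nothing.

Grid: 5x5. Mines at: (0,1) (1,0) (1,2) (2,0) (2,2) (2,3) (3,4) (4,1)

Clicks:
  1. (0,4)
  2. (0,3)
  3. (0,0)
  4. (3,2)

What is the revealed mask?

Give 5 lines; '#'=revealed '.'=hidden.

Answer: #..##
...##
.....
..#..
.....

Derivation:
Click 1 (0,4) count=0: revealed 4 new [(0,3) (0,4) (1,3) (1,4)] -> total=4
Click 2 (0,3) count=1: revealed 0 new [(none)] -> total=4
Click 3 (0,0) count=2: revealed 1 new [(0,0)] -> total=5
Click 4 (3,2) count=3: revealed 1 new [(3,2)] -> total=6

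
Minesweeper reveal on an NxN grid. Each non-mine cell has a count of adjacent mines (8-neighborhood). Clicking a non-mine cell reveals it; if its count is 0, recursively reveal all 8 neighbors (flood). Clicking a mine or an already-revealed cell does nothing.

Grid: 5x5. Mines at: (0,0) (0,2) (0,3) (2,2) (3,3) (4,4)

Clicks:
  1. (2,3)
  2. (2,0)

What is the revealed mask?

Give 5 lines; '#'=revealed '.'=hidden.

Answer: .....
##...
##.#.
###..
###..

Derivation:
Click 1 (2,3) count=2: revealed 1 new [(2,3)] -> total=1
Click 2 (2,0) count=0: revealed 10 new [(1,0) (1,1) (2,0) (2,1) (3,0) (3,1) (3,2) (4,0) (4,1) (4,2)] -> total=11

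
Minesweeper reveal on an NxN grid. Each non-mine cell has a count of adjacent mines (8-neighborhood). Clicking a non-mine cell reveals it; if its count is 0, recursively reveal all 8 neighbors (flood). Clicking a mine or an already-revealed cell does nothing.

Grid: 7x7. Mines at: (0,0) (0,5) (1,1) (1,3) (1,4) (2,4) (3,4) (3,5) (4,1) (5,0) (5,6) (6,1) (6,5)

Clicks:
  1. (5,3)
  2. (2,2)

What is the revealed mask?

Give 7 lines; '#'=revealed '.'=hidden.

Click 1 (5,3) count=0: revealed 9 new [(4,2) (4,3) (4,4) (5,2) (5,3) (5,4) (6,2) (6,3) (6,4)] -> total=9
Click 2 (2,2) count=2: revealed 1 new [(2,2)] -> total=10

Answer: .......
.......
..#....
.......
..###..
..###..
..###..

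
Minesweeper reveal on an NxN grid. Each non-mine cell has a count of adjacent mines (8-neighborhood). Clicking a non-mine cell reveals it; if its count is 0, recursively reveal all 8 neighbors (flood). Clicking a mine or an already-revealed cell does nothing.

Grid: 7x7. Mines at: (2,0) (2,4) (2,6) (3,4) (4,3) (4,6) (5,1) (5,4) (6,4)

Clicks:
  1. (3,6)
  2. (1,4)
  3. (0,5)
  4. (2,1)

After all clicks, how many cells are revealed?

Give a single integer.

Click 1 (3,6) count=2: revealed 1 new [(3,6)] -> total=1
Click 2 (1,4) count=1: revealed 1 new [(1,4)] -> total=2
Click 3 (0,5) count=0: revealed 19 new [(0,0) (0,1) (0,2) (0,3) (0,4) (0,5) (0,6) (1,0) (1,1) (1,2) (1,3) (1,5) (1,6) (2,1) (2,2) (2,3) (3,1) (3,2) (3,3)] -> total=21
Click 4 (2,1) count=1: revealed 0 new [(none)] -> total=21

Answer: 21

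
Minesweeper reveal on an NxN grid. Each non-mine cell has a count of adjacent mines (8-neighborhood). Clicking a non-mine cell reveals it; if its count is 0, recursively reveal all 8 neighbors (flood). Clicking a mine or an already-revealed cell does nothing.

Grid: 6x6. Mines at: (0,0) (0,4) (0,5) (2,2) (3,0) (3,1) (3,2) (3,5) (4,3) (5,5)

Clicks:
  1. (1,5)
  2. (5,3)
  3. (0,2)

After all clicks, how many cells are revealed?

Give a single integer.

Click 1 (1,5) count=2: revealed 1 new [(1,5)] -> total=1
Click 2 (5,3) count=1: revealed 1 new [(5,3)] -> total=2
Click 3 (0,2) count=0: revealed 6 new [(0,1) (0,2) (0,3) (1,1) (1,2) (1,3)] -> total=8

Answer: 8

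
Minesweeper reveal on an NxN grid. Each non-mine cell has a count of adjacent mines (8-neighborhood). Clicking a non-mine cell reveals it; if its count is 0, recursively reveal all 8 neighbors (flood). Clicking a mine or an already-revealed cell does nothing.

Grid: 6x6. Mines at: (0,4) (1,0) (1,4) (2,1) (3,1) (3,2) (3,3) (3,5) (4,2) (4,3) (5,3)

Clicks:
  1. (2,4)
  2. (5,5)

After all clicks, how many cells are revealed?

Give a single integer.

Click 1 (2,4) count=3: revealed 1 new [(2,4)] -> total=1
Click 2 (5,5) count=0: revealed 4 new [(4,4) (4,5) (5,4) (5,5)] -> total=5

Answer: 5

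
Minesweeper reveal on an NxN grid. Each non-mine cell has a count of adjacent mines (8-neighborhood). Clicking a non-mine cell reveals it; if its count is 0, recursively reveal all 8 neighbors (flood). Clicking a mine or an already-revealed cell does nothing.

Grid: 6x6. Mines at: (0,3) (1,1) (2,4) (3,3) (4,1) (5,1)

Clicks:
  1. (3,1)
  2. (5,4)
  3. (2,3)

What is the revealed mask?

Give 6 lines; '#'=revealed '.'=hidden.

Answer: ......
......
...#..
.#..##
..####
..####

Derivation:
Click 1 (3,1) count=1: revealed 1 new [(3,1)] -> total=1
Click 2 (5,4) count=0: revealed 10 new [(3,4) (3,5) (4,2) (4,3) (4,4) (4,5) (5,2) (5,3) (5,4) (5,5)] -> total=11
Click 3 (2,3) count=2: revealed 1 new [(2,3)] -> total=12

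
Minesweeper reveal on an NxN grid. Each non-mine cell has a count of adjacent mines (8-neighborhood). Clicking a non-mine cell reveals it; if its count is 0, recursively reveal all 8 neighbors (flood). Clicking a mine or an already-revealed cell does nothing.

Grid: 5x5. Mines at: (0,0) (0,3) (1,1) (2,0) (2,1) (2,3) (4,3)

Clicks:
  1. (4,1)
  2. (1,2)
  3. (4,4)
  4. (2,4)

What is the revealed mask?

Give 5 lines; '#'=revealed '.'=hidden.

Answer: .....
..#..
....#
###..
###.#

Derivation:
Click 1 (4,1) count=0: revealed 6 new [(3,0) (3,1) (3,2) (4,0) (4,1) (4,2)] -> total=6
Click 2 (1,2) count=4: revealed 1 new [(1,2)] -> total=7
Click 3 (4,4) count=1: revealed 1 new [(4,4)] -> total=8
Click 4 (2,4) count=1: revealed 1 new [(2,4)] -> total=9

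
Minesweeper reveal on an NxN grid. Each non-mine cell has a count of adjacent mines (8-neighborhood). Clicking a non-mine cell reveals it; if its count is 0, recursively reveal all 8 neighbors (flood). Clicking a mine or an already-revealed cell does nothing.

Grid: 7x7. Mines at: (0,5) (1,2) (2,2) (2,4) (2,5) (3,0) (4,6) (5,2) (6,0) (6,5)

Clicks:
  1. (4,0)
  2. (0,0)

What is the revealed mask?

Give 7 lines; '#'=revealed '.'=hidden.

Answer: ##.....
##.....
##.....
.......
#......
.......
.......

Derivation:
Click 1 (4,0) count=1: revealed 1 new [(4,0)] -> total=1
Click 2 (0,0) count=0: revealed 6 new [(0,0) (0,1) (1,0) (1,1) (2,0) (2,1)] -> total=7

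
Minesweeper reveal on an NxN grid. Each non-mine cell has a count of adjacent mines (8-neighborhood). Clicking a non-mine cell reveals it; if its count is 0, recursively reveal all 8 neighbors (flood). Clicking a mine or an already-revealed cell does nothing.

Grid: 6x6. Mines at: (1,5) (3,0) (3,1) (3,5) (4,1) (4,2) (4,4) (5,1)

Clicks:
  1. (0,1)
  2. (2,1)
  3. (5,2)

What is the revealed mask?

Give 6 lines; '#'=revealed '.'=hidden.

Click 1 (0,1) count=0: revealed 18 new [(0,0) (0,1) (0,2) (0,3) (0,4) (1,0) (1,1) (1,2) (1,3) (1,4) (2,0) (2,1) (2,2) (2,3) (2,4) (3,2) (3,3) (3,4)] -> total=18
Click 2 (2,1) count=2: revealed 0 new [(none)] -> total=18
Click 3 (5,2) count=3: revealed 1 new [(5,2)] -> total=19

Answer: #####.
#####.
#####.
..###.
......
..#...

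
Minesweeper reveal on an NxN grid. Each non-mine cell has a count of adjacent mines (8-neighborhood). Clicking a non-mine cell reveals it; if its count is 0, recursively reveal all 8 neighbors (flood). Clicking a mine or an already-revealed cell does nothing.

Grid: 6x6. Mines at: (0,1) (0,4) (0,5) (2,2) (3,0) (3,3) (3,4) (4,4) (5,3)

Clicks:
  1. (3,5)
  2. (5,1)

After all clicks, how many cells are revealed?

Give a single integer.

Click 1 (3,5) count=2: revealed 1 new [(3,5)] -> total=1
Click 2 (5,1) count=0: revealed 6 new [(4,0) (4,1) (4,2) (5,0) (5,1) (5,2)] -> total=7

Answer: 7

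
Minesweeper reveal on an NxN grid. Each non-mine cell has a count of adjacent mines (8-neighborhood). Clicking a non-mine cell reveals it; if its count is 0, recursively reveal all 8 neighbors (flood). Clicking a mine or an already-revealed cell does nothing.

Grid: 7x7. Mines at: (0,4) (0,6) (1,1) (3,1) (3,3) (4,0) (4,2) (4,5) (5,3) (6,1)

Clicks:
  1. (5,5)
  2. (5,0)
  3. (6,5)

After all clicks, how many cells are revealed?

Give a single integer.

Click 1 (5,5) count=1: revealed 1 new [(5,5)] -> total=1
Click 2 (5,0) count=2: revealed 1 new [(5,0)] -> total=2
Click 3 (6,5) count=0: revealed 5 new [(5,4) (5,6) (6,4) (6,5) (6,6)] -> total=7

Answer: 7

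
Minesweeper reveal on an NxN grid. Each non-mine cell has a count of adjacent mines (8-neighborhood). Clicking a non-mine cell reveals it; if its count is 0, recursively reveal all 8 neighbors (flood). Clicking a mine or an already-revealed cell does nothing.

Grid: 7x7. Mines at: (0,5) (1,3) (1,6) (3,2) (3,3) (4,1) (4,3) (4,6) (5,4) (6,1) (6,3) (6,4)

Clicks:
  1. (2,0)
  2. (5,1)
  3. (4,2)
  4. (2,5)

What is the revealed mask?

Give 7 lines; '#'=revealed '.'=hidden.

Click 1 (2,0) count=0: revealed 11 new [(0,0) (0,1) (0,2) (1,0) (1,1) (1,2) (2,0) (2,1) (2,2) (3,0) (3,1)] -> total=11
Click 2 (5,1) count=2: revealed 1 new [(5,1)] -> total=12
Click 3 (4,2) count=4: revealed 1 new [(4,2)] -> total=13
Click 4 (2,5) count=1: revealed 1 new [(2,5)] -> total=14

Answer: ###....
###....
###..#.
##.....
..#....
.#.....
.......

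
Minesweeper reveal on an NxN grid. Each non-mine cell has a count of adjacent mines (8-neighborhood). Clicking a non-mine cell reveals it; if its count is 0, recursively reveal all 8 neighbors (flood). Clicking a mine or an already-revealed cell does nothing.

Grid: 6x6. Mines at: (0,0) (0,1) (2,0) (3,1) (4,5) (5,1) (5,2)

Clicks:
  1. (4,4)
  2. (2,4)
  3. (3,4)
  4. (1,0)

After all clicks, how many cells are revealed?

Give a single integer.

Answer: 20

Derivation:
Click 1 (4,4) count=1: revealed 1 new [(4,4)] -> total=1
Click 2 (2,4) count=0: revealed 18 new [(0,2) (0,3) (0,4) (0,5) (1,2) (1,3) (1,4) (1,5) (2,2) (2,3) (2,4) (2,5) (3,2) (3,3) (3,4) (3,5) (4,2) (4,3)] -> total=19
Click 3 (3,4) count=1: revealed 0 new [(none)] -> total=19
Click 4 (1,0) count=3: revealed 1 new [(1,0)] -> total=20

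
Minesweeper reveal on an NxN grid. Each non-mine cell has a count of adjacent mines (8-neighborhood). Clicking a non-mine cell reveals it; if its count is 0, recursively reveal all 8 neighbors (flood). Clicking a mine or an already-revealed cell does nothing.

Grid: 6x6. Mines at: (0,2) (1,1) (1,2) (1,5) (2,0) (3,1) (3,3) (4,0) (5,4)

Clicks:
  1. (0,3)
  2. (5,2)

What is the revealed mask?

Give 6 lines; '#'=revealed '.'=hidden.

Answer: ...#..
......
......
......
.###..
.###..

Derivation:
Click 1 (0,3) count=2: revealed 1 new [(0,3)] -> total=1
Click 2 (5,2) count=0: revealed 6 new [(4,1) (4,2) (4,3) (5,1) (5,2) (5,3)] -> total=7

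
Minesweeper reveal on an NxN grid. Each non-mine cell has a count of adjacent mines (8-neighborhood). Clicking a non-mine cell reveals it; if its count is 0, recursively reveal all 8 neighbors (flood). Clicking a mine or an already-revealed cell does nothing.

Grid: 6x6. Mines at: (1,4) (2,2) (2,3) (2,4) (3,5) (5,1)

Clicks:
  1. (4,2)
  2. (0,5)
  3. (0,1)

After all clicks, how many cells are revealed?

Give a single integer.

Answer: 16

Derivation:
Click 1 (4,2) count=1: revealed 1 new [(4,2)] -> total=1
Click 2 (0,5) count=1: revealed 1 new [(0,5)] -> total=2
Click 3 (0,1) count=0: revealed 14 new [(0,0) (0,1) (0,2) (0,3) (1,0) (1,1) (1,2) (1,3) (2,0) (2,1) (3,0) (3,1) (4,0) (4,1)] -> total=16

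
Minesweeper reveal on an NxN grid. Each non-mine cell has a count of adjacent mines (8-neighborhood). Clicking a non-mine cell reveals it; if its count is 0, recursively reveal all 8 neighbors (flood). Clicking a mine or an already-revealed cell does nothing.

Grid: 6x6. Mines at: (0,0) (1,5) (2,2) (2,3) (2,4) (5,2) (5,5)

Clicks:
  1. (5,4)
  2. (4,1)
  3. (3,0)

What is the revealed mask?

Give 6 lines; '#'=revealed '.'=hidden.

Answer: ......
##....
##....
##....
##....
##..#.

Derivation:
Click 1 (5,4) count=1: revealed 1 new [(5,4)] -> total=1
Click 2 (4,1) count=1: revealed 1 new [(4,1)] -> total=2
Click 3 (3,0) count=0: revealed 9 new [(1,0) (1,1) (2,0) (2,1) (3,0) (3,1) (4,0) (5,0) (5,1)] -> total=11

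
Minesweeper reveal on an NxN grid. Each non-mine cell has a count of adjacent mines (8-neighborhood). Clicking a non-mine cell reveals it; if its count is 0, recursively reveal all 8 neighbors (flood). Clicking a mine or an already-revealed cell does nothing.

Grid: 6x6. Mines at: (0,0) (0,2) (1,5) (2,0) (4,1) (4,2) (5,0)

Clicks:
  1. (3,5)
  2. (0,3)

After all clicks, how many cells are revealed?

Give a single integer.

Answer: 21

Derivation:
Click 1 (3,5) count=0: revealed 20 new [(1,1) (1,2) (1,3) (1,4) (2,1) (2,2) (2,3) (2,4) (2,5) (3,1) (3,2) (3,3) (3,4) (3,5) (4,3) (4,4) (4,5) (5,3) (5,4) (5,5)] -> total=20
Click 2 (0,3) count=1: revealed 1 new [(0,3)] -> total=21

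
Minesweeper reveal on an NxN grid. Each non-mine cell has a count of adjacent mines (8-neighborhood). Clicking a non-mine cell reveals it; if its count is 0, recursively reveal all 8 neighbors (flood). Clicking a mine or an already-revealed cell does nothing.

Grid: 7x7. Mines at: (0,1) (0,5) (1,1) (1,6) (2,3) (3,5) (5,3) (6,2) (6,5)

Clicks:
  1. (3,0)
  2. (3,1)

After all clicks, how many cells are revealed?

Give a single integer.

Click 1 (3,0) count=0: revealed 14 new [(2,0) (2,1) (2,2) (3,0) (3,1) (3,2) (4,0) (4,1) (4,2) (5,0) (5,1) (5,2) (6,0) (6,1)] -> total=14
Click 2 (3,1) count=0: revealed 0 new [(none)] -> total=14

Answer: 14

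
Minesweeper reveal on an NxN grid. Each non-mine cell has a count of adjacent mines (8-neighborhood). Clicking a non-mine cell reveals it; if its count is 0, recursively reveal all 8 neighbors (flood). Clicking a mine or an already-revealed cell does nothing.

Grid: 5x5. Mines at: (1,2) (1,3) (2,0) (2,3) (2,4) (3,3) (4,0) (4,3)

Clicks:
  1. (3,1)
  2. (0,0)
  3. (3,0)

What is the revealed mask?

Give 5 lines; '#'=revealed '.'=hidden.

Click 1 (3,1) count=2: revealed 1 new [(3,1)] -> total=1
Click 2 (0,0) count=0: revealed 4 new [(0,0) (0,1) (1,0) (1,1)] -> total=5
Click 3 (3,0) count=2: revealed 1 new [(3,0)] -> total=6

Answer: ##...
##...
.....
##...
.....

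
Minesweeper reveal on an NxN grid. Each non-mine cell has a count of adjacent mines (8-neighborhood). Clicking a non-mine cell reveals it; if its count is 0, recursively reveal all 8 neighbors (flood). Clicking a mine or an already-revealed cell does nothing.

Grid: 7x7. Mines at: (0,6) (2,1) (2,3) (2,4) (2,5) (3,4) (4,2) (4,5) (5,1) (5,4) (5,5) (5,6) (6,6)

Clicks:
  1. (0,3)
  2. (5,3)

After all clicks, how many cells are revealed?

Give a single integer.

Click 1 (0,3) count=0: revealed 12 new [(0,0) (0,1) (0,2) (0,3) (0,4) (0,5) (1,0) (1,1) (1,2) (1,3) (1,4) (1,5)] -> total=12
Click 2 (5,3) count=2: revealed 1 new [(5,3)] -> total=13

Answer: 13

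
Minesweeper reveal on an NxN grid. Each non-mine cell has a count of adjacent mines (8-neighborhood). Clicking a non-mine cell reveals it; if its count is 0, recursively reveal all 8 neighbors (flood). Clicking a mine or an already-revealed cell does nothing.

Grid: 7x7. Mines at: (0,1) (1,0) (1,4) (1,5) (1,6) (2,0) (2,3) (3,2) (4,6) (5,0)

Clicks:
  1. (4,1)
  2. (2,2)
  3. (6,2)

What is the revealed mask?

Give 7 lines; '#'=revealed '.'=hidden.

Answer: .......
.......
..#....
...###.
.#####.
.######
.######

Derivation:
Click 1 (4,1) count=2: revealed 1 new [(4,1)] -> total=1
Click 2 (2,2) count=2: revealed 1 new [(2,2)] -> total=2
Click 3 (6,2) count=0: revealed 19 new [(3,3) (3,4) (3,5) (4,2) (4,3) (4,4) (4,5) (5,1) (5,2) (5,3) (5,4) (5,5) (5,6) (6,1) (6,2) (6,3) (6,4) (6,5) (6,6)] -> total=21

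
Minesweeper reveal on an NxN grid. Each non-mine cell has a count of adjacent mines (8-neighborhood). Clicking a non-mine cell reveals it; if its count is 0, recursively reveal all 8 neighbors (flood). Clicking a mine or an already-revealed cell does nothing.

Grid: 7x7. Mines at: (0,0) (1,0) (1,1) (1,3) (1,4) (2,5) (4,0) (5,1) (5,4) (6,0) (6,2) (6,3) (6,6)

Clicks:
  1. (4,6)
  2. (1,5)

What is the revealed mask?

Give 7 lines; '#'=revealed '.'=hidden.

Click 1 (4,6) count=0: revealed 6 new [(3,5) (3,6) (4,5) (4,6) (5,5) (5,6)] -> total=6
Click 2 (1,5) count=2: revealed 1 new [(1,5)] -> total=7

Answer: .......
.....#.
.......
.....##
.....##
.....##
.......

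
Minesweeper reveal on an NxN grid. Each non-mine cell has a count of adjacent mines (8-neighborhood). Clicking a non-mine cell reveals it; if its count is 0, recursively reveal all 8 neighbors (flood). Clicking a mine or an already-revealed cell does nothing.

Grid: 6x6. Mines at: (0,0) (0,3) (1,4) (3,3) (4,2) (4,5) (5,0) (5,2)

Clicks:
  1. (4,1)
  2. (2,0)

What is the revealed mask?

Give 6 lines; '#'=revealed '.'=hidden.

Answer: ......
###...
###...
###...
##....
......

Derivation:
Click 1 (4,1) count=3: revealed 1 new [(4,1)] -> total=1
Click 2 (2,0) count=0: revealed 10 new [(1,0) (1,1) (1,2) (2,0) (2,1) (2,2) (3,0) (3,1) (3,2) (4,0)] -> total=11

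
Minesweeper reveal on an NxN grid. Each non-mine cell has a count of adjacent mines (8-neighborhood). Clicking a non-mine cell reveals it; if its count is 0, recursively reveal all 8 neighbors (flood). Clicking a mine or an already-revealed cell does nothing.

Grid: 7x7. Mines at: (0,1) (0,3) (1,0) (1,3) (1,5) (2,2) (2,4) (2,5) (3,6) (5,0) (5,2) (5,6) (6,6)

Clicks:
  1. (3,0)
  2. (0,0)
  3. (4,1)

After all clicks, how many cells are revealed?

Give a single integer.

Answer: 7

Derivation:
Click 1 (3,0) count=0: revealed 6 new [(2,0) (2,1) (3,0) (3,1) (4,0) (4,1)] -> total=6
Click 2 (0,0) count=2: revealed 1 new [(0,0)] -> total=7
Click 3 (4,1) count=2: revealed 0 new [(none)] -> total=7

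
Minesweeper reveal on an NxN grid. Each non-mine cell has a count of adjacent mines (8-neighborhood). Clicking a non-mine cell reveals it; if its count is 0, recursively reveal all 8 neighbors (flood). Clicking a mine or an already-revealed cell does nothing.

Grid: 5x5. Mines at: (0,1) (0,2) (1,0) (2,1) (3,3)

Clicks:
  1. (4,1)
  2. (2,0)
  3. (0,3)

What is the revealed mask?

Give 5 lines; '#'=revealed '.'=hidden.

Answer: ...#.
.....
#....
###..
###..

Derivation:
Click 1 (4,1) count=0: revealed 6 new [(3,0) (3,1) (3,2) (4,0) (4,1) (4,2)] -> total=6
Click 2 (2,0) count=2: revealed 1 new [(2,0)] -> total=7
Click 3 (0,3) count=1: revealed 1 new [(0,3)] -> total=8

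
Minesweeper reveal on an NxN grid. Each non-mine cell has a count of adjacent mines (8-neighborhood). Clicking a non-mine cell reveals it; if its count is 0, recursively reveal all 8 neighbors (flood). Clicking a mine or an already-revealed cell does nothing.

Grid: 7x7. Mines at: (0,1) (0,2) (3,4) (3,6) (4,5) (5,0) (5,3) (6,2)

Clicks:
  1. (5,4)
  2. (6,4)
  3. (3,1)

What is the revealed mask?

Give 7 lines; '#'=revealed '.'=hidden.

Answer: .......
####...
####...
####...
####...
....#..
....#..

Derivation:
Click 1 (5,4) count=2: revealed 1 new [(5,4)] -> total=1
Click 2 (6,4) count=1: revealed 1 new [(6,4)] -> total=2
Click 3 (3,1) count=0: revealed 16 new [(1,0) (1,1) (1,2) (1,3) (2,0) (2,1) (2,2) (2,3) (3,0) (3,1) (3,2) (3,3) (4,0) (4,1) (4,2) (4,3)] -> total=18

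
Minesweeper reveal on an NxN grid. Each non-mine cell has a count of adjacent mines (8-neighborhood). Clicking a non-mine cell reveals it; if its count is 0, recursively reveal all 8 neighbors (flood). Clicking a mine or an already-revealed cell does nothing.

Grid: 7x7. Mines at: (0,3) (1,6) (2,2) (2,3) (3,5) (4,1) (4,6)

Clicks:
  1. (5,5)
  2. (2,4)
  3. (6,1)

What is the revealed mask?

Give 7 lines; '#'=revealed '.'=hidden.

Answer: .......
.......
....#..
..###..
..####.
#######
#######

Derivation:
Click 1 (5,5) count=1: revealed 1 new [(5,5)] -> total=1
Click 2 (2,4) count=2: revealed 1 new [(2,4)] -> total=2
Click 3 (6,1) count=0: revealed 20 new [(3,2) (3,3) (3,4) (4,2) (4,3) (4,4) (4,5) (5,0) (5,1) (5,2) (5,3) (5,4) (5,6) (6,0) (6,1) (6,2) (6,3) (6,4) (6,5) (6,6)] -> total=22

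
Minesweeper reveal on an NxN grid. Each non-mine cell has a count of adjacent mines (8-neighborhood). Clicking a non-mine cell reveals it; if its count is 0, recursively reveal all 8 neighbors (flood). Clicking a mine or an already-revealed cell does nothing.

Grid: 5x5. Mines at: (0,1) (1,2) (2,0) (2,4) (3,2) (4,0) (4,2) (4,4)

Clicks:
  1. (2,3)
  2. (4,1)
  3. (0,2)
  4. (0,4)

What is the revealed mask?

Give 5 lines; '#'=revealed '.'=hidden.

Answer: ..###
...##
...#.
.....
.#...

Derivation:
Click 1 (2,3) count=3: revealed 1 new [(2,3)] -> total=1
Click 2 (4,1) count=3: revealed 1 new [(4,1)] -> total=2
Click 3 (0,2) count=2: revealed 1 new [(0,2)] -> total=3
Click 4 (0,4) count=0: revealed 4 new [(0,3) (0,4) (1,3) (1,4)] -> total=7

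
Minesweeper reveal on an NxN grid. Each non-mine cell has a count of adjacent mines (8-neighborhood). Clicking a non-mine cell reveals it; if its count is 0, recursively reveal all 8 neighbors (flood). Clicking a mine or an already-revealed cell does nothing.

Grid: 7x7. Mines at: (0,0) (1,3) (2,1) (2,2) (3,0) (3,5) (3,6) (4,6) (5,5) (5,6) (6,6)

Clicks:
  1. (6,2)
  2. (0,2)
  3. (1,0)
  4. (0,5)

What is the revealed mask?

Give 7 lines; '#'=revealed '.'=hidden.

Click 1 (6,2) count=0: revealed 19 new [(3,1) (3,2) (3,3) (3,4) (4,0) (4,1) (4,2) (4,3) (4,4) (5,0) (5,1) (5,2) (5,3) (5,4) (6,0) (6,1) (6,2) (6,3) (6,4)] -> total=19
Click 2 (0,2) count=1: revealed 1 new [(0,2)] -> total=20
Click 3 (1,0) count=2: revealed 1 new [(1,0)] -> total=21
Click 4 (0,5) count=0: revealed 9 new [(0,4) (0,5) (0,6) (1,4) (1,5) (1,6) (2,4) (2,5) (2,6)] -> total=30

Answer: ..#.###
#...###
....###
.####..
#####..
#####..
#####..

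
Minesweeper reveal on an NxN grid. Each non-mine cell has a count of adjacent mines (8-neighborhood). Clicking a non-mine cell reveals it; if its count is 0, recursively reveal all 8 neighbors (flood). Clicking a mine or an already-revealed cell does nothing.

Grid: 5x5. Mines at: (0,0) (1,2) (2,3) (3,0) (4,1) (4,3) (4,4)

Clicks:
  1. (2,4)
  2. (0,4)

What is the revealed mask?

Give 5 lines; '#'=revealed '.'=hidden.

Click 1 (2,4) count=1: revealed 1 new [(2,4)] -> total=1
Click 2 (0,4) count=0: revealed 4 new [(0,3) (0,4) (1,3) (1,4)] -> total=5

Answer: ...##
...##
....#
.....
.....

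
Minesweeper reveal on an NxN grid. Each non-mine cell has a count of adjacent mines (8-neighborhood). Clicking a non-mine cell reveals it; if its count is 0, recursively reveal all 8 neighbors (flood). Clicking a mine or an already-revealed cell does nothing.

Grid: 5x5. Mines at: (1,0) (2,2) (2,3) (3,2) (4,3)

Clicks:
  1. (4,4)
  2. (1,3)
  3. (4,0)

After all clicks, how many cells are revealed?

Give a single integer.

Answer: 8

Derivation:
Click 1 (4,4) count=1: revealed 1 new [(4,4)] -> total=1
Click 2 (1,3) count=2: revealed 1 new [(1,3)] -> total=2
Click 3 (4,0) count=0: revealed 6 new [(2,0) (2,1) (3,0) (3,1) (4,0) (4,1)] -> total=8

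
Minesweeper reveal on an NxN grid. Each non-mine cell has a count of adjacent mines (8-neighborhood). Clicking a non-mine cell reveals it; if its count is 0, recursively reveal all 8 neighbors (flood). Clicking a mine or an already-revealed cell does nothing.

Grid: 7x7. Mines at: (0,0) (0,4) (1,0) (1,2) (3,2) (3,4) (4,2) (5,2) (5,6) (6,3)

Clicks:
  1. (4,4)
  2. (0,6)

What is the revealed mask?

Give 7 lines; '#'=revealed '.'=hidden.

Answer: .....##
.....##
.....##
.....##
....###
.......
.......

Derivation:
Click 1 (4,4) count=1: revealed 1 new [(4,4)] -> total=1
Click 2 (0,6) count=0: revealed 10 new [(0,5) (0,6) (1,5) (1,6) (2,5) (2,6) (3,5) (3,6) (4,5) (4,6)] -> total=11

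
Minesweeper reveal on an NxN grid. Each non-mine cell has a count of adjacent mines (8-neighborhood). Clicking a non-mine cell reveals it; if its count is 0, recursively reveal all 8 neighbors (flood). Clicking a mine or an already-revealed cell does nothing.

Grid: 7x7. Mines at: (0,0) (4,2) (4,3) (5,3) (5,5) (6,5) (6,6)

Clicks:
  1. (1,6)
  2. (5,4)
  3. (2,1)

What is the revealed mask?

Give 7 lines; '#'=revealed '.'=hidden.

Answer: .######
#######
#######
#######
##..###
###.#..
###....

Derivation:
Click 1 (1,6) count=0: revealed 38 new [(0,1) (0,2) (0,3) (0,4) (0,5) (0,6) (1,0) (1,1) (1,2) (1,3) (1,4) (1,5) (1,6) (2,0) (2,1) (2,2) (2,3) (2,4) (2,5) (2,6) (3,0) (3,1) (3,2) (3,3) (3,4) (3,5) (3,6) (4,0) (4,1) (4,4) (4,5) (4,6) (5,0) (5,1) (5,2) (6,0) (6,1) (6,2)] -> total=38
Click 2 (5,4) count=4: revealed 1 new [(5,4)] -> total=39
Click 3 (2,1) count=0: revealed 0 new [(none)] -> total=39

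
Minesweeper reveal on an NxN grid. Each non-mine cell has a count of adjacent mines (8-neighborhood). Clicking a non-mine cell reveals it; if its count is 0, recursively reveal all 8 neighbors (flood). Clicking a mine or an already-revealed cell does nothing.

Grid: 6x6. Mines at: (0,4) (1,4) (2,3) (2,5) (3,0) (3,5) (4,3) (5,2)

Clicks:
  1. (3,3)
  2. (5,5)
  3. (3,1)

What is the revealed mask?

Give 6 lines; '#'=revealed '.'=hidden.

Click 1 (3,3) count=2: revealed 1 new [(3,3)] -> total=1
Click 2 (5,5) count=0: revealed 4 new [(4,4) (4,5) (5,4) (5,5)] -> total=5
Click 3 (3,1) count=1: revealed 1 new [(3,1)] -> total=6

Answer: ......
......
......
.#.#..
....##
....##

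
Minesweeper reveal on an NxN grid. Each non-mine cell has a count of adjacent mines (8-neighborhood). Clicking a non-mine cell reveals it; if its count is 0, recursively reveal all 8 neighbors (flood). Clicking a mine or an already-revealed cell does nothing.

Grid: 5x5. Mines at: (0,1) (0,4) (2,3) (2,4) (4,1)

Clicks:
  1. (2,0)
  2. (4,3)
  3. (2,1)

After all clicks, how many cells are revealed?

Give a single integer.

Click 1 (2,0) count=0: revealed 9 new [(1,0) (1,1) (1,2) (2,0) (2,1) (2,2) (3,0) (3,1) (3,2)] -> total=9
Click 2 (4,3) count=0: revealed 5 new [(3,3) (3,4) (4,2) (4,3) (4,4)] -> total=14
Click 3 (2,1) count=0: revealed 0 new [(none)] -> total=14

Answer: 14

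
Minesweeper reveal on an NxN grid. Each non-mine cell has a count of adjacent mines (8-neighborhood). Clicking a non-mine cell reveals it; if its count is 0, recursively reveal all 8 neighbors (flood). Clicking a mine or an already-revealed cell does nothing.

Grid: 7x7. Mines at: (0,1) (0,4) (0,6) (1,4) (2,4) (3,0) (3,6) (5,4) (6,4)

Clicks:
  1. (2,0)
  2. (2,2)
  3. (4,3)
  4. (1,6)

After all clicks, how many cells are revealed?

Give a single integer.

Click 1 (2,0) count=1: revealed 1 new [(2,0)] -> total=1
Click 2 (2,2) count=0: revealed 21 new [(1,1) (1,2) (1,3) (2,1) (2,2) (2,3) (3,1) (3,2) (3,3) (4,0) (4,1) (4,2) (4,3) (5,0) (5,1) (5,2) (5,3) (6,0) (6,1) (6,2) (6,3)] -> total=22
Click 3 (4,3) count=1: revealed 0 new [(none)] -> total=22
Click 4 (1,6) count=1: revealed 1 new [(1,6)] -> total=23

Answer: 23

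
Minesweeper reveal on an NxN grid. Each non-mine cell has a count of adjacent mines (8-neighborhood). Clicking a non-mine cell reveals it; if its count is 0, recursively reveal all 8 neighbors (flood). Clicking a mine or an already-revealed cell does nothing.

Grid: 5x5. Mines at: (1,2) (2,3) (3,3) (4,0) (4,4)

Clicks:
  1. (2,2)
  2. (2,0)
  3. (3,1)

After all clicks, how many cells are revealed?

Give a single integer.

Answer: 9

Derivation:
Click 1 (2,2) count=3: revealed 1 new [(2,2)] -> total=1
Click 2 (2,0) count=0: revealed 8 new [(0,0) (0,1) (1,0) (1,1) (2,0) (2,1) (3,0) (3,1)] -> total=9
Click 3 (3,1) count=1: revealed 0 new [(none)] -> total=9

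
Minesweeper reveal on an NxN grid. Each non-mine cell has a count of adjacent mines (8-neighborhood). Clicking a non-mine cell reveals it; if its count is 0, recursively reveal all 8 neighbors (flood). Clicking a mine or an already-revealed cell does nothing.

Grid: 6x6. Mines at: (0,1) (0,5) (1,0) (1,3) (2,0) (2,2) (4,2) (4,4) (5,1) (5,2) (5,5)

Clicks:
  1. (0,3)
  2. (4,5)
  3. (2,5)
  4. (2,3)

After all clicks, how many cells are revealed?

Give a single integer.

Click 1 (0,3) count=1: revealed 1 new [(0,3)] -> total=1
Click 2 (4,5) count=2: revealed 1 new [(4,5)] -> total=2
Click 3 (2,5) count=0: revealed 6 new [(1,4) (1,5) (2,4) (2,5) (3,4) (3,5)] -> total=8
Click 4 (2,3) count=2: revealed 1 new [(2,3)] -> total=9

Answer: 9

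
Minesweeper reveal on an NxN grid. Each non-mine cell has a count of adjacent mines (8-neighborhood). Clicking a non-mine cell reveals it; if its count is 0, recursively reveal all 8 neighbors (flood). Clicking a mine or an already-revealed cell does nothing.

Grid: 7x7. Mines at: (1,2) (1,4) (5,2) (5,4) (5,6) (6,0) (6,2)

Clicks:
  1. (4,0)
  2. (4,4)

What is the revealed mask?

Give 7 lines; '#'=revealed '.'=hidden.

Click 1 (4,0) count=0: revealed 31 new [(0,0) (0,1) (0,5) (0,6) (1,0) (1,1) (1,5) (1,6) (2,0) (2,1) (2,2) (2,3) (2,4) (2,5) (2,6) (3,0) (3,1) (3,2) (3,3) (3,4) (3,5) (3,6) (4,0) (4,1) (4,2) (4,3) (4,4) (4,5) (4,6) (5,0) (5,1)] -> total=31
Click 2 (4,4) count=1: revealed 0 new [(none)] -> total=31

Answer: ##...##
##...##
#######
#######
#######
##.....
.......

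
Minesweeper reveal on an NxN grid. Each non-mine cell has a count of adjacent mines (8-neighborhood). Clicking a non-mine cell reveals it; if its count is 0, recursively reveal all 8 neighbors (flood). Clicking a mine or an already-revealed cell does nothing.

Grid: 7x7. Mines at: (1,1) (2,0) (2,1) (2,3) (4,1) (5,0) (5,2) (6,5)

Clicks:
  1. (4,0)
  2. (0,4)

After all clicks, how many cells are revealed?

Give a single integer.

Click 1 (4,0) count=2: revealed 1 new [(4,0)] -> total=1
Click 2 (0,4) count=0: revealed 25 new [(0,2) (0,3) (0,4) (0,5) (0,6) (1,2) (1,3) (1,4) (1,5) (1,6) (2,4) (2,5) (2,6) (3,3) (3,4) (3,5) (3,6) (4,3) (4,4) (4,5) (4,6) (5,3) (5,4) (5,5) (5,6)] -> total=26

Answer: 26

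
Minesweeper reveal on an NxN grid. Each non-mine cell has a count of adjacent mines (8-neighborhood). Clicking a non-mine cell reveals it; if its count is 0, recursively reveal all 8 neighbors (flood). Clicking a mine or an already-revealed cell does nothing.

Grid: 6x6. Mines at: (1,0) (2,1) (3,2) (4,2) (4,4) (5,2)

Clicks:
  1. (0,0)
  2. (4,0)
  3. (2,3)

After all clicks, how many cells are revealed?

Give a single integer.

Answer: 8

Derivation:
Click 1 (0,0) count=1: revealed 1 new [(0,0)] -> total=1
Click 2 (4,0) count=0: revealed 6 new [(3,0) (3,1) (4,0) (4,1) (5,0) (5,1)] -> total=7
Click 3 (2,3) count=1: revealed 1 new [(2,3)] -> total=8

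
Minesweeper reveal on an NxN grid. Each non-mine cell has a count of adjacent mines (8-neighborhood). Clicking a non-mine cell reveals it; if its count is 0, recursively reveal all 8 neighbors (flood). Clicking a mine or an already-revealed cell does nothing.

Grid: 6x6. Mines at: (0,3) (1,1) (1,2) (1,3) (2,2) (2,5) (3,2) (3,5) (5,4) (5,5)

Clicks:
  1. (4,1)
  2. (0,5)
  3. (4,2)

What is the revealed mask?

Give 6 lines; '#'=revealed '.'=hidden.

Answer: ....##
....##
......
......
.##...
......

Derivation:
Click 1 (4,1) count=1: revealed 1 new [(4,1)] -> total=1
Click 2 (0,5) count=0: revealed 4 new [(0,4) (0,5) (1,4) (1,5)] -> total=5
Click 3 (4,2) count=1: revealed 1 new [(4,2)] -> total=6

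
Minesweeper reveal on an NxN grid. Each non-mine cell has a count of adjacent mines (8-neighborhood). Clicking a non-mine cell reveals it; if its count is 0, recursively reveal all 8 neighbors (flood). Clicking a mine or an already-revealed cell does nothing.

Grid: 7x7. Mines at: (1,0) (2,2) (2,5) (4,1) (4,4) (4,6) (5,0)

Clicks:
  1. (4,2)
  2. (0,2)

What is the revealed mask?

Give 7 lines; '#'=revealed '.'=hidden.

Click 1 (4,2) count=1: revealed 1 new [(4,2)] -> total=1
Click 2 (0,2) count=0: revealed 12 new [(0,1) (0,2) (0,3) (0,4) (0,5) (0,6) (1,1) (1,2) (1,3) (1,4) (1,5) (1,6)] -> total=13

Answer: .######
.######
.......
.......
..#....
.......
.......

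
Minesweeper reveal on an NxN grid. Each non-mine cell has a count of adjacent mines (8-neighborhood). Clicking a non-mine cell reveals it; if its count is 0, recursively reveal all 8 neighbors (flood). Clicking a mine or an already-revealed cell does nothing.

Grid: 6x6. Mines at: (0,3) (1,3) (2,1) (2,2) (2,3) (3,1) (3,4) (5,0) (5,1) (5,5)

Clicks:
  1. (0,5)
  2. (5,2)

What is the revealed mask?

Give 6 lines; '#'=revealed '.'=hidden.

Click 1 (0,5) count=0: revealed 6 new [(0,4) (0,5) (1,4) (1,5) (2,4) (2,5)] -> total=6
Click 2 (5,2) count=1: revealed 1 new [(5,2)] -> total=7

Answer: ....##
....##
....##
......
......
..#...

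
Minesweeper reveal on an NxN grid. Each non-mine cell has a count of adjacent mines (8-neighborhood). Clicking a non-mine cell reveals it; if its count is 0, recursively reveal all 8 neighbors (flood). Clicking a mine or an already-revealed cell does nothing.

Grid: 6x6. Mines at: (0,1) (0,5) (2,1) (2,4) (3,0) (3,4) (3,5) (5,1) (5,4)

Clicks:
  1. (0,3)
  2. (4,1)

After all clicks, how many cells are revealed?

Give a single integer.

Click 1 (0,3) count=0: revealed 6 new [(0,2) (0,3) (0,4) (1,2) (1,3) (1,4)] -> total=6
Click 2 (4,1) count=2: revealed 1 new [(4,1)] -> total=7

Answer: 7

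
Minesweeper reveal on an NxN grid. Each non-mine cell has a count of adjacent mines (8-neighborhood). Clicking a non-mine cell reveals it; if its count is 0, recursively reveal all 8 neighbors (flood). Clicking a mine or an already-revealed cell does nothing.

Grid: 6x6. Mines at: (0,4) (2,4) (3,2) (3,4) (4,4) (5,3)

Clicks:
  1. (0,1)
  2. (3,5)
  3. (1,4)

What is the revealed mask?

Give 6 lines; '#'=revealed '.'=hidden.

Click 1 (0,1) count=0: revealed 20 new [(0,0) (0,1) (0,2) (0,3) (1,0) (1,1) (1,2) (1,3) (2,0) (2,1) (2,2) (2,3) (3,0) (3,1) (4,0) (4,1) (4,2) (5,0) (5,1) (5,2)] -> total=20
Click 2 (3,5) count=3: revealed 1 new [(3,5)] -> total=21
Click 3 (1,4) count=2: revealed 1 new [(1,4)] -> total=22

Answer: ####..
#####.
####..
##...#
###...
###...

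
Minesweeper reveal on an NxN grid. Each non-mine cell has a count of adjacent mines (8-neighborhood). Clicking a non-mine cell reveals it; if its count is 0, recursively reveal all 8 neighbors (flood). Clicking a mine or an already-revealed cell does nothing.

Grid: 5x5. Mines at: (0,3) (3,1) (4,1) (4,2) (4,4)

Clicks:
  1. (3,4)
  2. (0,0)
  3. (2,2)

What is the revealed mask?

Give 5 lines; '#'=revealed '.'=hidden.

Click 1 (3,4) count=1: revealed 1 new [(3,4)] -> total=1
Click 2 (0,0) count=0: revealed 9 new [(0,0) (0,1) (0,2) (1,0) (1,1) (1,2) (2,0) (2,1) (2,2)] -> total=10
Click 3 (2,2) count=1: revealed 0 new [(none)] -> total=10

Answer: ###..
###..
###..
....#
.....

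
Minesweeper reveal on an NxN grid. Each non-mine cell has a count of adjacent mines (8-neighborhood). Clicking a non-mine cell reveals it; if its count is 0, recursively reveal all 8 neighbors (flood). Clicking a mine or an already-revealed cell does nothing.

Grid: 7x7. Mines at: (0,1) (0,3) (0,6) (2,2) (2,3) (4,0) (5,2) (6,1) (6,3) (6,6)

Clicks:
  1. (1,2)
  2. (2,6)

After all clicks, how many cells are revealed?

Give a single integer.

Click 1 (1,2) count=4: revealed 1 new [(1,2)] -> total=1
Click 2 (2,6) count=0: revealed 18 new [(1,4) (1,5) (1,6) (2,4) (2,5) (2,6) (3,3) (3,4) (3,5) (3,6) (4,3) (4,4) (4,5) (4,6) (5,3) (5,4) (5,5) (5,6)] -> total=19

Answer: 19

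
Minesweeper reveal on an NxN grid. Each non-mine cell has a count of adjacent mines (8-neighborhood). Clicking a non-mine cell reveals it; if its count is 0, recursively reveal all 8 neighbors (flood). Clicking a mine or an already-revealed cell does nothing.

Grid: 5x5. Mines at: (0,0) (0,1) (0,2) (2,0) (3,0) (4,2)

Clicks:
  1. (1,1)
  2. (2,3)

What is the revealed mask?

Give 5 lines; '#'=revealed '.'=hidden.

Click 1 (1,1) count=4: revealed 1 new [(1,1)] -> total=1
Click 2 (2,3) count=0: revealed 15 new [(0,3) (0,4) (1,2) (1,3) (1,4) (2,1) (2,2) (2,3) (2,4) (3,1) (3,2) (3,3) (3,4) (4,3) (4,4)] -> total=16

Answer: ...##
.####
.####
.####
...##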